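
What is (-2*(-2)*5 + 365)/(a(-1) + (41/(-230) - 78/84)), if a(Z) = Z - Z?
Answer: -28175/81 ≈ -347.84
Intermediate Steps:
a(Z) = 0
(-2*(-2)*5 + 365)/(a(-1) + (41/(-230) - 78/84)) = (-2*(-2)*5 + 365)/(0 + (41/(-230) - 78/84)) = (4*5 + 365)/(0 + (41*(-1/230) - 78*1/84)) = (20 + 365)/(0 + (-41/230 - 13/14)) = 385/(0 - 891/805) = 385/(-891/805) = 385*(-805/891) = -28175/81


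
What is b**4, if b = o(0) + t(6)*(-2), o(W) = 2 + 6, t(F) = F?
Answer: 256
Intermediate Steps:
o(W) = 8
b = -4 (b = 8 + 6*(-2) = 8 - 12 = -4)
b**4 = (-4)**4 = 256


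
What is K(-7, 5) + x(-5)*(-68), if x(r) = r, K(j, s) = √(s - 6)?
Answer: 340 + I ≈ 340.0 + 1.0*I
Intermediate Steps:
K(j, s) = √(-6 + s)
K(-7, 5) + x(-5)*(-68) = √(-6 + 5) - 5*(-68) = √(-1) + 340 = I + 340 = 340 + I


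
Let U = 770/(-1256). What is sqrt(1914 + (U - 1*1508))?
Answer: 9*sqrt(493451)/314 ≈ 20.134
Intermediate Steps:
U = -385/628 (U = 770*(-1/1256) = -385/628 ≈ -0.61306)
sqrt(1914 + (U - 1*1508)) = sqrt(1914 + (-385/628 - 1*1508)) = sqrt(1914 + (-385/628 - 1508)) = sqrt(1914 - 947409/628) = sqrt(254583/628) = 9*sqrt(493451)/314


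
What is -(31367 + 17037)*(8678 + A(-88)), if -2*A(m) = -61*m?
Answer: -290133576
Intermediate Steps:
A(m) = 61*m/2 (A(m) = -(-61)*m/2 = 61*m/2)
-(31367 + 17037)*(8678 + A(-88)) = -(31367 + 17037)*(8678 + (61/2)*(-88)) = -48404*(8678 - 2684) = -48404*5994 = -1*290133576 = -290133576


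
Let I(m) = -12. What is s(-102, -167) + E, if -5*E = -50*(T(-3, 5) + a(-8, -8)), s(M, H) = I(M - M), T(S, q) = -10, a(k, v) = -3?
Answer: -142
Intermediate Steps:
s(M, H) = -12
E = -130 (E = -(-10)*(-10 - 3) = -(-10)*(-13) = -⅕*650 = -130)
s(-102, -167) + E = -12 - 130 = -142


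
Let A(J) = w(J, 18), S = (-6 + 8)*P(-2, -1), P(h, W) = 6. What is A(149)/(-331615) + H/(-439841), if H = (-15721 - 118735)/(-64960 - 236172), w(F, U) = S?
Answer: -408497506646/10980618269244845 ≈ -3.7202e-5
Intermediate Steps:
S = 12 (S = (-6 + 8)*6 = 2*6 = 12)
w(F, U) = 12
A(J) = 12
H = 33614/75283 (H = -134456/(-301132) = -134456*(-1/301132) = 33614/75283 ≈ 0.44650)
A(149)/(-331615) + H/(-439841) = 12/(-331615) + (33614/75283)/(-439841) = 12*(-1/331615) + (33614/75283)*(-1/439841) = -12/331615 - 33614/33112550003 = -408497506646/10980618269244845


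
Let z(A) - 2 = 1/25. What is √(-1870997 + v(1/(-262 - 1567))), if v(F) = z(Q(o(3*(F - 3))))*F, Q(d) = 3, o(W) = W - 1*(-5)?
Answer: 2*I*√39118349243801/9145 ≈ 1367.8*I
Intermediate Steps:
o(W) = 5 + W (o(W) = W + 5 = 5 + W)
z(A) = 51/25 (z(A) = 2 + 1/25 = 51/25)
v(F) = 51*F/25
√(-1870997 + v(1/(-262 - 1567))) = √(-1870997 + 51/(25*(-262 - 1567))) = √(-1870997 + (51/25)/(-1829)) = √(-1870997 + (51/25)*(-1/1829)) = √(-1870997 - 51/45725) = √(-85551337876/45725) = 2*I*√39118349243801/9145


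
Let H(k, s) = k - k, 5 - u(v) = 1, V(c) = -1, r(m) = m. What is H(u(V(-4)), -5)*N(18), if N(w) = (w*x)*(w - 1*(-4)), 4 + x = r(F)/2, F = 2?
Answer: 0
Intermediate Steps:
u(v) = 4 (u(v) = 5 - 1*1 = 5 - 1 = 4)
x = -3 (x = -4 + 2/2 = -4 + 2*(1/2) = -4 + 1 = -3)
H(k, s) = 0
N(w) = -3*w*(4 + w) (N(w) = (w*(-3))*(w - 1*(-4)) = (-3*w)*(w + 4) = (-3*w)*(4 + w) = -3*w*(4 + w))
H(u(V(-4)), -5)*N(18) = 0*(-3*18*(4 + 18)) = 0*(-3*18*22) = 0*(-1188) = 0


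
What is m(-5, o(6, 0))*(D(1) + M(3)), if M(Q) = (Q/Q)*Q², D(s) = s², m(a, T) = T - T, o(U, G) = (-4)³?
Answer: 0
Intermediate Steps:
o(U, G) = -64
m(a, T) = 0
M(Q) = Q² (M(Q) = 1*Q² = Q²)
m(-5, o(6, 0))*(D(1) + M(3)) = 0*(1² + 3²) = 0*(1 + 9) = 0*10 = 0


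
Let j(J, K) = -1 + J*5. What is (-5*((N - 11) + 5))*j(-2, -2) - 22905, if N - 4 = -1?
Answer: -23070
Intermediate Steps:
N = 3 (N = 4 - 1 = 3)
j(J, K) = -1 + 5*J
(-5*((N - 11) + 5))*j(-2, -2) - 22905 = (-5*((3 - 11) + 5))*(-1 + 5*(-2)) - 22905 = (-5*(-8 + 5))*(-1 - 10) - 22905 = -5*(-3)*(-11) - 22905 = 15*(-11) - 22905 = -165 - 22905 = -23070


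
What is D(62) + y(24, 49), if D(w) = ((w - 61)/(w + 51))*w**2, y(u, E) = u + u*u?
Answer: 71644/113 ≈ 634.02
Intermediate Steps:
y(u, E) = u + u**2
D(w) = w**2*(-61 + w)/(51 + w) (D(w) = ((-61 + w)/(51 + w))*w**2 = w**2*(-61 + w)/(51 + w))
D(62) + y(24, 49) = 62**2*(-61 + 62)/(51 + 62) + 24*(1 + 24) = 3844*1/113 + 24*25 = 3844*(1/113)*1 + 600 = 3844/113 + 600 = 71644/113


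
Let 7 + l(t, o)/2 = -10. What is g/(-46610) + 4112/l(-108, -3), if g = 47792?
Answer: -48321312/396185 ≈ -121.97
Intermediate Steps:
l(t, o) = -34 (l(t, o) = -14 + 2*(-10) = -14 - 20 = -34)
g/(-46610) + 4112/l(-108, -3) = 47792/(-46610) + 4112/(-34) = 47792*(-1/46610) + 4112*(-1/34) = -23896/23305 - 2056/17 = -48321312/396185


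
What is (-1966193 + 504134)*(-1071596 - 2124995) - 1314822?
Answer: 4673603326047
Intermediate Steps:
(-1966193 + 504134)*(-1071596 - 2124995) - 1314822 = -1462059*(-3196591) - 1314822 = 4673604640869 - 1314822 = 4673603326047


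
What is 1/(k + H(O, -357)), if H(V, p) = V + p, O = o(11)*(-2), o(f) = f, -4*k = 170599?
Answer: -4/172115 ≈ -2.3240e-5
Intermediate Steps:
k = -170599/4 (k = -¼*170599 = -170599/4 ≈ -42650.)
O = -22 (O = 11*(-2) = -22)
1/(k + H(O, -357)) = 1/(-170599/4 + (-22 - 357)) = 1/(-170599/4 - 379) = 1/(-172115/4) = -4/172115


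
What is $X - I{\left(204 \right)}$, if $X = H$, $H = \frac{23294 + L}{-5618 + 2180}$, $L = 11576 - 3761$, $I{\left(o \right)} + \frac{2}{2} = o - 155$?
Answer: $- \frac{196133}{3438} \approx -57.049$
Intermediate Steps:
$I{\left(o \right)} = -156 + o$ ($I{\left(o \right)} = -1 + \left(o - 155\right) = -1 + \left(-155 + o\right) = -156 + o$)
$L = 7815$ ($L = 11576 - 3761 = 7815$)
$H = - \frac{31109}{3438}$ ($H = \frac{23294 + 7815}{-5618 + 2180} = \frac{31109}{-3438} = 31109 \left(- \frac{1}{3438}\right) = - \frac{31109}{3438} \approx -9.0486$)
$X = - \frac{31109}{3438} \approx -9.0486$
$X - I{\left(204 \right)} = - \frac{31109}{3438} - \left(-156 + 204\right) = - \frac{31109}{3438} - 48 = - \frac{196133}{3438}$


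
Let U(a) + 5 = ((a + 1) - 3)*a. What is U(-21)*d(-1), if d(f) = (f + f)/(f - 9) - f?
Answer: 2868/5 ≈ 573.60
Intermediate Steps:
d(f) = -f + 2*f/(-9 + f) (d(f) = (2*f)/(-9 + f) - f = 2*f/(-9 + f) - f = -f + 2*f/(-9 + f))
U(a) = -5 + a*(-2 + a) (U(a) = -5 + ((a + 1) - 3)*a = -5 + ((1 + a) - 3)*a = -5 + (-2 + a)*a = -5 + a*(-2 + a))
U(-21)*d(-1) = (-5 + (-21)**2 - 2*(-21))*(-(11 - 1*(-1))/(-9 - 1)) = (-5 + 441 + 42)*(-1*(11 + 1)/(-10)) = 478*(-1*(-1/10)*12) = 478*(6/5) = 2868/5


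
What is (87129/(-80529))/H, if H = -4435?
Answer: 29043/119048705 ≈ 0.00024396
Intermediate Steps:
(87129/(-80529))/H = (87129/(-80529))/(-4435) = (87129*(-1/80529))*(-1/4435) = -29043/26843*(-1/4435) = 29043/119048705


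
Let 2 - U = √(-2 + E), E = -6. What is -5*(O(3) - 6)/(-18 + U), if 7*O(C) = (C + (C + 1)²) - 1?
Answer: -80/77 + 10*I*√2/77 ≈ -1.039 + 0.18366*I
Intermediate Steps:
U = 2 - 2*I*√2 (U = 2 - √(-2 - 6) = 2 - √(-8) = 2 - 2*I*√2 ≈ 2.0 - 2.8284*I)
O(C) = -⅐ + C/7 + (1 + C)²/7 (O(C) = ((C + (C + 1)²) - 1)/7 = ((C + (1 + C)²) - 1)/7 = (-1 + C + (1 + C)²)/7 = -⅐ + C/7 + (1 + C)²/7)
-5*(O(3) - 6)/(-18 + U) = -5*((⅐)*3*(3 + 3) - 6)/(-18 + (2 - 2*I*√2)) = -5*((⅐)*3*6 - 6)/(-16 - 2*I*√2) = -5*(18/7 - 6)/(-16 - 2*I*√2) = -(-120)/(7*(-16 - 2*I*√2)) = 120/(7*(-16 - 2*I*√2))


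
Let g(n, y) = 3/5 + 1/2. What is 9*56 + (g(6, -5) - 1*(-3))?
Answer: 5081/10 ≈ 508.10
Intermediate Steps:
g(n, y) = 11/10 (g(n, y) = 3*(⅕) + 1*(½) = ⅗ + ½ = 11/10)
9*56 + (g(6, -5) - 1*(-3)) = 9*56 + (11/10 - 1*(-3)) = 504 + (11/10 + 3) = 504 + 41/10 = 5081/10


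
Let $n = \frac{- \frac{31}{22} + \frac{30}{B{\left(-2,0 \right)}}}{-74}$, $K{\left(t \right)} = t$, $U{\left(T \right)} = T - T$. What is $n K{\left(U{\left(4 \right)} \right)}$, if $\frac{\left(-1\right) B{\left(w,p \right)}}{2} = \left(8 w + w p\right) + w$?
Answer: $0$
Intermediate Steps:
$U{\left(T \right)} = 0$
$B{\left(w,p \right)} = - 18 w - 2 p w$ ($B{\left(w,p \right)} = - 2 \left(\left(8 w + w p\right) + w\right) = - 2 \left(\left(8 w + p w\right) + w\right) = - 2 \left(9 w + p w\right) = - 18 w - 2 p w$)
$n = \frac{19}{2442}$ ($n = \frac{- \frac{31}{22} + \frac{30}{\left(-2\right) \left(-2\right) \left(9 + 0\right)}}{-74} = \left(\left(-31\right) \frac{1}{22} + \frac{30}{\left(-2\right) \left(-2\right) 9}\right) \left(- \frac{1}{74}\right) = \left(- \frac{31}{22} + \frac{30}{36}\right) \left(- \frac{1}{74}\right) = \left(- \frac{31}{22} + 30 \cdot \frac{1}{36}\right) \left(- \frac{1}{74}\right) = \left(- \frac{31}{22} + \frac{5}{6}\right) \left(- \frac{1}{74}\right) = \left(- \frac{19}{33}\right) \left(- \frac{1}{74}\right) = \frac{19}{2442} \approx 0.0077805$)
$n K{\left(U{\left(4 \right)} \right)} = \frac{19}{2442} \cdot 0 = 0$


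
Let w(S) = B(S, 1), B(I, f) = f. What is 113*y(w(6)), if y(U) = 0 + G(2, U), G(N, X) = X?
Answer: 113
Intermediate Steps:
w(S) = 1
y(U) = U (y(U) = 0 + U = U)
113*y(w(6)) = 113*1 = 113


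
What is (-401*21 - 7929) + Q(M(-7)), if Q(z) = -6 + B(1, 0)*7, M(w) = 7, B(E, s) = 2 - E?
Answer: -16349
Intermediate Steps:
Q(z) = 1 (Q(z) = -6 + (2 - 1*1)*7 = -6 + (2 - 1)*7 = -6 + 1*7 = -6 + 7 = 1)
(-401*21 - 7929) + Q(M(-7)) = (-401*21 - 7929) + 1 = (-8421 - 7929) + 1 = -16350 + 1 = -16349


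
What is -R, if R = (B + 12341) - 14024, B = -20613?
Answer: 22296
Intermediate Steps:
R = -22296 (R = (-20613 + 12341) - 14024 = -8272 - 14024 = -22296)
-R = -1*(-22296) = 22296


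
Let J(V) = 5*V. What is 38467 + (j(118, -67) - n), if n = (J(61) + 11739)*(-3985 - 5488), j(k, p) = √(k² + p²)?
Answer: 114131279 + √18413 ≈ 1.1413e+8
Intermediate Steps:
n = -114092812 (n = (5*61 + 11739)*(-3985 - 5488) = (305 + 11739)*(-9473) = 12044*(-9473) = -114092812)
38467 + (j(118, -67) - n) = 38467 + (√(118² + (-67)²) - 1*(-114092812)) = 38467 + (√(13924 + 4489) + 114092812) = 38467 + (√18413 + 114092812) = 38467 + (114092812 + √18413) = 114131279 + √18413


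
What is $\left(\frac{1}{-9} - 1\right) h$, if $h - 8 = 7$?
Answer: $- \frac{50}{3} \approx -16.667$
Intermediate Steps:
$h = 15$ ($h = 8 + 7 = 15$)
$\left(\frac{1}{-9} - 1\right) h = \left(\frac{1}{-9} - 1\right) 15 = \left(- \frac{1}{9} - 1\right) 15 = \left(- \frac{10}{9}\right) 15 = - \frac{50}{3}$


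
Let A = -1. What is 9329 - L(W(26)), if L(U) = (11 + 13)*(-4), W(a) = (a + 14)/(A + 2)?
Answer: 9425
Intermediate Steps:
W(a) = 14 + a (W(a) = (a + 14)/(-1 + 2) = (14 + a)/1 = (14 + a)*1 = 14 + a)
L(U) = -96 (L(U) = 24*(-4) = -96)
9329 - L(W(26)) = 9329 - 1*(-96) = 9329 + 96 = 9425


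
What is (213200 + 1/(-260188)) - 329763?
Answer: -30328293845/260188 ≈ -1.1656e+5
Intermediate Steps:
(213200 + 1/(-260188)) - 329763 = (213200 - 1/260188) - 329763 = 55472081599/260188 - 329763 = -30328293845/260188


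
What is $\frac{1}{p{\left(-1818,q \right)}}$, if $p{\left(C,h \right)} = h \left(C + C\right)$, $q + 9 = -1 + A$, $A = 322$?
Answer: $- \frac{1}{1134432} \approx -8.815 \cdot 10^{-7}$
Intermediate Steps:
$q = 312$ ($q = -9 + \left(-1 + 322\right) = -9 + 321 = 312$)
$p{\left(C,h \right)} = 2 C h$ ($p{\left(C,h \right)} = h 2 C = 2 C h$)
$\frac{1}{p{\left(-1818,q \right)}} = \frac{1}{2 \left(-1818\right) 312} = \frac{1}{-1134432} = - \frac{1}{1134432}$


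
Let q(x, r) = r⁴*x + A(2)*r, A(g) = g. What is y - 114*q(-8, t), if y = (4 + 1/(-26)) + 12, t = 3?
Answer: 1903303/26 ≈ 73204.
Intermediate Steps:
q(x, r) = 2*r + x*r⁴ (q(x, r) = r⁴*x + 2*r = x*r⁴ + 2*r = 2*r + x*r⁴)
y = 415/26 (y = (4 - 1/26) + 12 = 103/26 + 12 = 415/26 ≈ 15.962)
y - 114*q(-8, t) = 415/26 - 342*(2 - 8*3³) = 415/26 - 342*(2 - 8*27) = 415/26 - 342*(2 - 216) = 415/26 - 342*(-214) = 415/26 - 114*(-642) = 415/26 + 73188 = 1903303/26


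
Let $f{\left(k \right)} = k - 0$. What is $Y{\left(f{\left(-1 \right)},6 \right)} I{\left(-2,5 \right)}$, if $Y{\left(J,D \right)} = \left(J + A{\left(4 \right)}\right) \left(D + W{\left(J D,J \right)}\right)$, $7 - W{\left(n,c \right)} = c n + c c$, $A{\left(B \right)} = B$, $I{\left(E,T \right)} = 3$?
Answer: $54$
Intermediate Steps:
$W{\left(n,c \right)} = 7 - c^{2} - c n$ ($W{\left(n,c \right)} = 7 - \left(c n + c c\right) = 7 - \left(c n + c^{2}\right) = 7 - \left(c^{2} + c n\right) = 7 - c^{2} - c n$)
$f{\left(k \right)} = k$ ($f{\left(k \right)} = k + 0 = k$)
$Y{\left(J,D \right)} = \left(4 + J\right) \left(7 + D - J^{2} - D J^{2}\right)$ ($Y{\left(J,D \right)} = \left(J + 4\right) \left(D - \left(-7 + J^{2} + J J D\right)\right) = \left(4 + J\right) \left(D - \left(-7 + J^{2} + J D J\right)\right) = \left(4 + J\right) \left(D - \left(-7 + J^{2} + D J^{2}\right)\right) = \left(4 + J\right) \left(7 + D - J^{2} - D J^{2}\right)$)
$Y{\left(f{\left(-1 \right)},6 \right)} I{\left(-2,5 \right)} = \left(28 - 4 \left(-1\right)^{2} + 4 \cdot 6 + 6 \left(-1\right) - - (-7 + \left(-1\right)^{2} + 6 \left(-1\right)^{2}) - 24 \left(-1\right)^{2}\right) 3 = \left(28 - 4 + 24 - 6 - - (-7 + 1 + 6 \cdot 1) - 24 \cdot 1\right) 3 = \left(28 - 4 + 24 - 6 - - (-7 + 1 + 6) - 24\right) 3 = \left(28 - 4 + 24 - 6 - \left(-1\right) 0 - 24\right) 3 = \left(28 - 4 + 24 - 6 + 0 - 24\right) 3 = 18 \cdot 3 = 54$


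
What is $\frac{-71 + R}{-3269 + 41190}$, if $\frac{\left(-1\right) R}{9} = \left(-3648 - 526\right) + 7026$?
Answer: $- \frac{25739}{37921} \approx -0.67875$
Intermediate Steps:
$R = -25668$ ($R = - 9 \left(\left(-3648 - 526\right) + 7026\right) = - 9 \left(-4174 + 7026\right) = \left(-9\right) 2852 = -25668$)
$\frac{-71 + R}{-3269 + 41190} = \frac{-71 - 25668}{-3269 + 41190} = - \frac{25739}{37921}$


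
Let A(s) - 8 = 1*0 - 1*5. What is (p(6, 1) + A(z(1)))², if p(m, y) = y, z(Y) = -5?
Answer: 16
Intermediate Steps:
A(s) = 3 (A(s) = 8 + (1*0 - 1*5) = 8 + (0 - 5) = 8 - 5 = 3)
(p(6, 1) + A(z(1)))² = (1 + 3)² = 4² = 16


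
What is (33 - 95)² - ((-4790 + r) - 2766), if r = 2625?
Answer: 8775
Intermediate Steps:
(33 - 95)² - ((-4790 + r) - 2766) = (33 - 95)² - ((-4790 + 2625) - 2766) = (-62)² - (-2165 - 2766) = 3844 - 1*(-4931) = 3844 + 4931 = 8775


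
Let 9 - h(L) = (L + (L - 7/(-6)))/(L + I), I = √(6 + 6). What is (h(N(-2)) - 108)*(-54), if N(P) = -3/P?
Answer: 69048/13 + 600*√3/13 ≈ 5391.3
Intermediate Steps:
I = 2*√3 (I = √12 = 2*√3 ≈ 3.4641)
h(L) = 9 - (7/6 + 2*L)/(L + 2*√3) (h(L) = 9 - (L + (L - 7/(-6)))/(L + 2*√3) = 9 - (L + (L - 7*(-1)/6))/(L + 2*√3) = 9 - (L + (L - 1*(-7/6)))/(L + 2*√3) = 9 - (L + (L + 7/6))/(L + 2*√3) = 9 - (L + (7/6 + L))/(L + 2*√3) = 9 - (7/6 + 2*L)/(L + 2*√3))
(h(N(-2)) - 108)*(-54) = ((-7 + 42*(-3/(-2)) + 108*√3)/(6*(-3/(-2) + 2*√3)) - 108)*(-54) = ((-7 + 42*(-3*(-½)) + 108*√3)/(6*(-3*(-½) + 2*√3)) - 108)*(-54) = ((-7 + 42*(3/2) + 108*√3)/(6*(3/2 + 2*√3)) - 108)*(-54) = ((-7 + 63 + 108*√3)/(6*(3/2 + 2*√3)) - 108)*(-54) = ((56 + 108*√3)/(6*(3/2 + 2*√3)) - 108)*(-54) = (-108 + (56 + 108*√3)/(6*(3/2 + 2*√3)))*(-54) = 5832 - 9*(56 + 108*√3)/(3/2 + 2*√3)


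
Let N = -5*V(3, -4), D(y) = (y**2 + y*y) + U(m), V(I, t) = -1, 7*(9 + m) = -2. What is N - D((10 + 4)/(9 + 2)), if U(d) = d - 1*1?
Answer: 10203/847 ≈ 12.046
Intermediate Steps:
m = -65/7 (m = -9 + (1/7)*(-2) = -9 - 2/7 = -65/7 ≈ -9.2857)
U(d) = -1 + d (U(d) = d - 1 = -1 + d)
D(y) = -72/7 + 2*y**2 (D(y) = (y**2 + y*y) + (-1 - 65/7) = (y**2 + y**2) - 72/7 = 2*y**2 - 72/7 = -72/7 + 2*y**2)
N = 5 (N = -5*(-1) = 5)
N - D((10 + 4)/(9 + 2)) = 5 - (-72/7 + 2*((10 + 4)/(9 + 2))**2) = 5 - (-72/7 + 2*(14/11)**2) = 5 - (-72/7 + 2*(196/121)) = 5 - (-72/7 + 392/121) = 5 - 1*(-5968/847) = 5 + 5968/847 = 10203/847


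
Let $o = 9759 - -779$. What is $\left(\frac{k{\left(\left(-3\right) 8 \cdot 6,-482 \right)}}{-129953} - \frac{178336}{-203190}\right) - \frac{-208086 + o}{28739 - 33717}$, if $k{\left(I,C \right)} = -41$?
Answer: $- \frac{9734497100909}{250848925665} \approx -38.806$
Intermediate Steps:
$o = 10538$ ($o = 9759 + 779 = 10538$)
$\left(\frac{k{\left(\left(-3\right) 8 \cdot 6,-482 \right)}}{-129953} - \frac{178336}{-203190}\right) - \frac{-208086 + o}{28739 - 33717} = \left(- \frac{41}{-129953} - \frac{178336}{-203190}\right) - \frac{-208086 + 10538}{28739 - 33717} = \left(\left(-41\right) \left(- \frac{1}{129953}\right) - - \frac{89168}{101595}\right) - - \frac{197548}{-4978} = \left(\frac{41}{129953} + \frac{89168}{101595}\right) - \left(-197548\right) \left(- \frac{1}{4978}\right) = \frac{11591814499}{13202575035} - \frac{754}{19} = - \frac{9734497100909}{250848925665}$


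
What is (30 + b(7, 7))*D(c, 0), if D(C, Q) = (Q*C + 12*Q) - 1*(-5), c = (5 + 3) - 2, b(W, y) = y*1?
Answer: 185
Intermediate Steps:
b(W, y) = y
c = 6 (c = 8 - 2 = 6)
D(C, Q) = 5 + 12*Q + C*Q (D(C, Q) = (C*Q + 12*Q) + 5 = (12*Q + C*Q) + 5 = 5 + 12*Q + C*Q)
(30 + b(7, 7))*D(c, 0) = (30 + 7)*(5 + 12*0 + 6*0) = 37*(5 + 0 + 0) = 37*5 = 185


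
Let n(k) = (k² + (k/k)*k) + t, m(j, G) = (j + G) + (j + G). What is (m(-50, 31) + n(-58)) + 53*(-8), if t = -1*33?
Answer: 2811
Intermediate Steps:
m(j, G) = 2*G + 2*j (m(j, G) = (G + j) + (G + j) = 2*G + 2*j)
t = -33
n(k) = -33 + k + k² (n(k) = (k² + (k/k)*k) - 33 = (k² + 1*k) - 33 = (k² + k) - 33 = (k + k²) - 33 = -33 + k + k²)
(m(-50, 31) + n(-58)) + 53*(-8) = ((2*31 + 2*(-50)) + (-33 - 58 + (-58)²)) + 53*(-8) = ((62 - 100) + (-33 - 58 + 3364)) - 424 = (-38 + 3273) - 424 = 3235 - 424 = 2811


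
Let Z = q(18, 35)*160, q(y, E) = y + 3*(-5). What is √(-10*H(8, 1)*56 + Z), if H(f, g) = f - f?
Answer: 4*√30 ≈ 21.909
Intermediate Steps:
H(f, g) = 0
q(y, E) = -15 + y (q(y, E) = y - 15 = -15 + y)
Z = 480 (Z = (-15 + 18)*160 = 3*160 = 480)
√(-10*H(8, 1)*56 + Z) = √(-10*0*56 + 480) = √(0*56 + 480) = √(0 + 480) = √480 = 4*√30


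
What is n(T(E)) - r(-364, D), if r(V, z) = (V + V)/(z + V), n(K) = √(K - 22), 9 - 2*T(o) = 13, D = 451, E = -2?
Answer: 728/87 + 2*I*√6 ≈ 8.3678 + 4.899*I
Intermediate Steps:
T(o) = -2 (T(o) = 9/2 - ½*13 = 9/2 - 13/2 = -2)
n(K) = √(-22 + K)
r(V, z) = 2*V/(V + z) (r(V, z) = (2*V)/(V + z) = 2*V/(V + z))
n(T(E)) - r(-364, D) = √(-22 - 2) - 2*(-364)/(-364 + 451) = √(-24) - 2*(-364)/87 = 2*I*√6 - 2*(-364)/87 = 2*I*√6 - 1*(-728/87) = 2*I*√6 + 728/87 = 728/87 + 2*I*√6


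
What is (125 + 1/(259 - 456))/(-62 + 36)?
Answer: -12312/2561 ≈ -4.8075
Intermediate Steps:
(125 + 1/(259 - 456))/(-62 + 36) = (125 + 1/(-197))/(-26) = (125 - 1/197)*(-1/26) = (24624/197)*(-1/26) = -12312/2561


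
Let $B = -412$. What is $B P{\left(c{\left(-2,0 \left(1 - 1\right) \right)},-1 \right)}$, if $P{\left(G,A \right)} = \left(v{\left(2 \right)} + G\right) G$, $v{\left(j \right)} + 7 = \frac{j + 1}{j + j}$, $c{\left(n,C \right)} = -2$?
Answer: $-6798$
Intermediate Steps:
$v{\left(j \right)} = -7 + \frac{1 + j}{2 j}$ ($v{\left(j \right)} = -7 + \frac{j + 1}{j + j} = -7 + \frac{1 + j}{2 j}$)
$P{\left(G,A \right)} = G \left(- \frac{25}{4} + G\right)$ ($P{\left(G,A \right)} = \left(\frac{1 - 26}{2 \cdot 2} + G\right) G = \left(\frac{1}{2} \cdot \frac{1}{2} \left(1 - 26\right) + G\right) G = \left(\frac{1}{2} \cdot \frac{1}{2} \left(-25\right) + G\right) G = \left(- \frac{25}{4} + G\right) G = G \left(- \frac{25}{4} + G\right)$)
$B P{\left(c{\left(-2,0 \left(1 - 1\right) \right)},-1 \right)} = - 412 \cdot \frac{1}{4} \left(-2\right) \left(-25 + 4 \left(-2\right)\right) = - 412 \cdot \frac{1}{4} \left(-2\right) \left(-25 - 8\right) = - 412 \cdot \frac{1}{4} \left(-2\right) \left(-33\right) = \left(-412\right) \frac{33}{2} = -6798$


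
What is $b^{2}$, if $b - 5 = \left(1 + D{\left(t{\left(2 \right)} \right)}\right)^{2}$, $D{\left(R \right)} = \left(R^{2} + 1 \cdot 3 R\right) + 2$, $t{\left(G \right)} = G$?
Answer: $30276$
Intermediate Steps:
$D{\left(R \right)} = 2 + R^{2} + 3 R$ ($D{\left(R \right)} = \left(R^{2} + 3 R\right) + 2 = 2 + R^{2} + 3 R$)
$b = 174$ ($b = 5 + \left(1 + \left(2 + 2^{2} + 3 \cdot 2\right)\right)^{2} = 5 + \left(1 + \left(2 + 4 + 6\right)\right)^{2} = 5 + \left(1 + 12\right)^{2} = 5 + 13^{2} = 5 + 169 = 174$)
$b^{2} = 174^{2} = 30276$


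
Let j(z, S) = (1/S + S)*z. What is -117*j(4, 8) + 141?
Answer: -7323/2 ≈ -3661.5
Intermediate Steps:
j(z, S) = z*(S + 1/S) (j(z, S) = (S + 1/S)*z = z*(S + 1/S))
-117*j(4, 8) + 141 = -117*(8*4 + 4/8) + 141 = -117*(32 + 4*(⅛)) + 141 = -117*(32 + ½) + 141 = -117*65/2 + 141 = -7605/2 + 141 = -7323/2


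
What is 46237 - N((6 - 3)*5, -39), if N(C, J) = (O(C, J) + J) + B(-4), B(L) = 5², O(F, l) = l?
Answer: 46290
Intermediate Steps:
B(L) = 25
N(C, J) = 25 + 2*J (N(C, J) = (J + J) + 25 = 2*J + 25 = 25 + 2*J)
46237 - N((6 - 3)*5, -39) = 46237 - (25 + 2*(-39)) = 46237 - (25 - 78) = 46237 - 1*(-53) = 46237 + 53 = 46290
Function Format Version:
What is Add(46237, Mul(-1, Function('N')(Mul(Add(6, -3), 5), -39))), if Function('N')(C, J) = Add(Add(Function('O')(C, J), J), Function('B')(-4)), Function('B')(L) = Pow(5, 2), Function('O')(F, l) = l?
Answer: 46290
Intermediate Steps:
Function('B')(L) = 25
Function('N')(C, J) = Add(25, Mul(2, J)) (Function('N')(C, J) = Add(Add(J, J), 25) = Add(Mul(2, J), 25) = Add(25, Mul(2, J)))
Add(46237, Mul(-1, Function('N')(Mul(Add(6, -3), 5), -39))) = Add(46237, Mul(-1, Add(25, Mul(2, -39)))) = Add(46237, Mul(-1, Add(25, -78))) = Add(46237, Mul(-1, -53)) = Add(46237, 53) = 46290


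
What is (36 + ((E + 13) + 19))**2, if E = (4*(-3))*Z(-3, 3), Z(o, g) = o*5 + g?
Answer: 44944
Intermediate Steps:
Z(o, g) = g + 5*o (Z(o, g) = 5*o + g = g + 5*o)
E = 144 (E = (4*(-3))*(3 + 5*(-3)) = -12*(3 - 15) = -12*(-12) = 144)
(36 + ((E + 13) + 19))**2 = (36 + ((144 + 13) + 19))**2 = (36 + (157 + 19))**2 = (36 + 176)**2 = 212**2 = 44944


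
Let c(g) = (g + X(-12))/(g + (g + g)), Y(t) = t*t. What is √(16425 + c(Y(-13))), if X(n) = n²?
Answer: 2*√6245841/39 ≈ 128.16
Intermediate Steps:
Y(t) = t²
c(g) = (144 + g)/(3*g) (c(g) = (g + (-12)²)/(g + (g + g)) = (g + 144)/(g + 2*g) = (144 + g)/((3*g)) = (144 + g)*(1/(3*g)) = (144 + g)/(3*g))
√(16425 + c(Y(-13))) = √(16425 + (144 + (-13)²)/(3*((-13)²))) = √(16425 + (⅓)*(144 + 169)/169) = √(16425 + (⅓)*(1/169)*313) = √(16425 + 313/507) = √(8327788/507) = 2*√6245841/39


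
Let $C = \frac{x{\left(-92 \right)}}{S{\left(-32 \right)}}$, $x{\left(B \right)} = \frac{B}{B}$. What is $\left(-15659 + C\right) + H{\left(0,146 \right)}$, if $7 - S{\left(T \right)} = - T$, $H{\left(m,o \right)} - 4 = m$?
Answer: $- \frac{391376}{25} \approx -15655.0$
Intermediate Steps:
$x{\left(B \right)} = 1$
$H{\left(m,o \right)} = 4 + m$
$S{\left(T \right)} = 7 + T$ ($S{\left(T \right)} = 7 - - T = 7 + T$)
$C = - \frac{1}{25}$ ($C = 1 \frac{1}{7 - 32} = 1 \frac{1}{-25} = 1 \left(- \frac{1}{25}\right) = - \frac{1}{25} \approx -0.04$)
$\left(-15659 + C\right) + H{\left(0,146 \right)} = \left(-15659 - \frac{1}{25}\right) + \left(4 + 0\right) = - \frac{391476}{25} + 4 = - \frac{391376}{25}$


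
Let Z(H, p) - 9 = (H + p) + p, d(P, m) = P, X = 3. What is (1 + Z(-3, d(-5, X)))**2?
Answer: 9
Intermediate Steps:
Z(H, p) = 9 + H + 2*p (Z(H, p) = 9 + ((H + p) + p) = 9 + (H + 2*p) = 9 + H + 2*p)
(1 + Z(-3, d(-5, X)))**2 = (1 + (9 - 3 + 2*(-5)))**2 = (1 + (9 - 3 - 10))**2 = (1 - 4)**2 = (-3)**2 = 9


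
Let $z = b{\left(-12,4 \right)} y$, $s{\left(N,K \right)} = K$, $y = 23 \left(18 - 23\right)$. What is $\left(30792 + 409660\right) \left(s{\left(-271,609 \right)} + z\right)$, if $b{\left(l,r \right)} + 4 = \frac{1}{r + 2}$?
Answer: $\frac{1387203574}{3} \approx 4.624 \cdot 10^{8}$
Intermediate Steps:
$b{\left(l,r \right)} = -4 + \frac{1}{2 + r}$ ($b{\left(l,r \right)} = -4 + \frac{1}{r + 2} = -4 + \frac{1}{2 + r}$)
$y = -115$ ($y = 23 \left(-5\right) = -115$)
$z = \frac{2645}{6}$ ($z = \frac{-7 - 16}{2 + 4} \left(-115\right) = \frac{-7 - 16}{6} \left(-115\right) = \frac{1}{6} \left(-23\right) \left(-115\right) = \left(- \frac{23}{6}\right) \left(-115\right) = \frac{2645}{6} \approx 440.83$)
$\left(30792 + 409660\right) \left(s{\left(-271,609 \right)} + z\right) = \left(30792 + 409660\right) \left(609 + \frac{2645}{6}\right) = 440452 \cdot \frac{6299}{6} = \frac{1387203574}{3}$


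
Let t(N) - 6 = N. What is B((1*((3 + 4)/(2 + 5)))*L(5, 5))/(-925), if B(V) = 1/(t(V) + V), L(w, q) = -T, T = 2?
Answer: -1/1850 ≈ -0.00054054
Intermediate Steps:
t(N) = 6 + N
L(w, q) = -2 (L(w, q) = -1*2 = -2)
B(V) = 1/(6 + 2*V) (B(V) = 1/((6 + V) + V) = 1/(6 + 2*V))
B((1*((3 + 4)/(2 + 5)))*L(5, 5))/(-925) = (1/(2*(3 + (1*((3 + 4)/(2 + 5)))*(-2))))/(-925) = (1/(2*(3 + (1*(7/7))*(-2))))*(-1/925) = (1/(2*(3 + (1*(7*(⅐)))*(-2))))*(-1/925) = (1/(2*(3 + (1*1)*(-2))))*(-1/925) = (1/(2*(3 + 1*(-2))))*(-1/925) = (1/(2*(3 - 2)))*(-1/925) = ((½)/1)*(-1/925) = ((½)*1)*(-1/925) = (½)*(-1/925) = -1/1850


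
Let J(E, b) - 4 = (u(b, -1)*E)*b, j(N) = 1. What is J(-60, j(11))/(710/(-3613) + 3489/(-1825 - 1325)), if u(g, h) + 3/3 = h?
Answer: -470412600/4947419 ≈ -95.082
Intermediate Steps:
u(g, h) = -1 + h
J(E, b) = 4 - 2*E*b (J(E, b) = 4 + ((-1 - 1)*E)*b = 4 + (-2*E)*b = 4 - 2*E*b)
J(-60, j(11))/(710/(-3613) + 3489/(-1825 - 1325)) = (4 - 2*(-60)*1)/(710/(-3613) + 3489/(-1825 - 1325)) = (4 + 120)/(710*(-1/3613) + 3489/(-3150)) = 124/(-710/3613 + 3489*(-1/3150)) = 124/(-710/3613 - 1163/1050) = 124/(-4947419/3793650) = 124*(-3793650/4947419) = -470412600/4947419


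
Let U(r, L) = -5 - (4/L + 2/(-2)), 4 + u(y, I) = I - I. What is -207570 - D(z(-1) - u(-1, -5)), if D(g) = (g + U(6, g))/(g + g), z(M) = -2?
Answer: -207569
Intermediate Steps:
u(y, I) = -4 (u(y, I) = -4 + (I - I) = -4 + 0 = -4)
U(r, L) = -4 - 4/L (U(r, L) = -5 - (4/L + 2*(-½)) = -5 - (4/L - 1) = -5 - (-1 + 4/L) = -5 + (1 - 4/L) = -4 - 4/L)
D(g) = (-4 + g - 4/g)/(2*g) (D(g) = (g + (-4 - 4/g))/(g + g) = (-4 + g - 4/g)/((2*g)) = (-4 + g - 4/g)*(1/(2*g)) = (-4 + g - 4/g)/(2*g))
-207570 - D(z(-1) - u(-1, -5)) = -207570 - (½ - 2/(-2 - 1*(-4)) - 2/(-2 - 1*(-4))²) = -207570 - (½ - 2/(-2 + 4) - 2/(-2 + 4)²) = -207570 - (½ - 2/2 - 2/2²) = -207570 - (½ - 2*½ - 2*¼) = -207570 - (½ - 1 - ½) = -207570 - 1*(-1) = -207570 + 1 = -207569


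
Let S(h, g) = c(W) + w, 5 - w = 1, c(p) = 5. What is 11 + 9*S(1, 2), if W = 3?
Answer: 92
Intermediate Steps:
w = 4 (w = 5 - 1*1 = 5 - 1 = 4)
S(h, g) = 9 (S(h, g) = 5 + 4 = 9)
11 + 9*S(1, 2) = 11 + 9*9 = 11 + 81 = 92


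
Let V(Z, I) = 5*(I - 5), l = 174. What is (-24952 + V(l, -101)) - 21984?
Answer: -47466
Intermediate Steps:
V(Z, I) = -25 + 5*I (V(Z, I) = 5*(-5 + I) = -25 + 5*I)
(-24952 + V(l, -101)) - 21984 = (-24952 + (-25 + 5*(-101))) - 21984 = (-24952 + (-25 - 505)) - 21984 = (-24952 - 530) - 21984 = -25482 - 21984 = -47466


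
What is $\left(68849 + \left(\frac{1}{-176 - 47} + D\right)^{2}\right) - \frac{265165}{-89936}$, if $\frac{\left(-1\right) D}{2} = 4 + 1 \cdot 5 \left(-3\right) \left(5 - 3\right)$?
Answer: $\frac{320026694429741}{4472427344} \approx 71556.0$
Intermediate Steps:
$D = 52$ ($D = - 2 \left(4 + 1 \cdot 5 \left(-3\right) \left(5 - 3\right)\right) = - 2 \left(4 + 1 \left(\left(-15\right) 2\right)\right) = - 2 \left(4 + 1 \left(-30\right)\right) = - 2 \left(4 - 30\right) = \left(-2\right) \left(-26\right) = 52$)
$\left(68849 + \left(\frac{1}{-176 - 47} + D\right)^{2}\right) - \frac{265165}{-89936} = \left(68849 + \left(\frac{1}{-176 - 47} + 52\right)^{2}\right) - \frac{265165}{-89936} = \left(68849 + \left(\frac{1}{-223} + 52\right)^{2}\right) - - \frac{265165}{89936} = \left(68849 + \left(- \frac{1}{223} + 52\right)^{2}\right) + \frac{265165}{89936} = \left(68849 + \left(\frac{11595}{223}\right)^{2}\right) + \frac{265165}{89936} = \left(68849 + \frac{134444025}{49729}\right) + \frac{265165}{89936} = \frac{3558235946}{49729} + \frac{265165}{89936} = \frac{320026694429741}{4472427344}$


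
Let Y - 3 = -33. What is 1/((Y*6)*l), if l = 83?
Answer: -1/14940 ≈ -6.6934e-5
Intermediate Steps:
Y = -30 (Y = 3 - 33 = -30)
1/((Y*6)*l) = 1/(-30*6*83) = 1/(-180*83) = 1/(-14940) = -1/14940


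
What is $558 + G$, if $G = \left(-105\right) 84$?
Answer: $-8262$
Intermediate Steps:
$G = -8820$
$558 + G = 558 - 8820 = -8262$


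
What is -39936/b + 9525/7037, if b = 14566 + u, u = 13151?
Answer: -5675069/65014843 ≈ -0.087289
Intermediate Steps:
b = 27717 (b = 14566 + 13151 = 27717)
-39936/b + 9525/7037 = -39936/27717 + 9525/7037 = -39936*1/27717 + 9525*(1/7037) = -13312/9239 + 9525/7037 = -5675069/65014843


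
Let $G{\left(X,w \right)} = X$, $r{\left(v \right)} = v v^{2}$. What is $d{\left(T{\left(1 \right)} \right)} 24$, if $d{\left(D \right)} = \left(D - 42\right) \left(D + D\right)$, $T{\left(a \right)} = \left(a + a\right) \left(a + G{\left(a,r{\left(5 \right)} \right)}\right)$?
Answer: $-7296$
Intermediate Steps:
$r{\left(v \right)} = v^{3}$
$T{\left(a \right)} = 4 a^{2}$ ($T{\left(a \right)} = \left(a + a\right) \left(a + a\right) = 2 a 2 a = 4 a^{2}$)
$d{\left(D \right)} = 2 D \left(-42 + D\right)$ ($d{\left(D \right)} = \left(-42 + D\right) 2 D = 2 D \left(-42 + D\right)$)
$d{\left(T{\left(1 \right)} \right)} 24 = 2 \cdot 4 \cdot 1^{2} \left(-42 + 4 \cdot 1^{2}\right) 24 = 2 \cdot 4 \cdot 1 \left(-42 + 4 \cdot 1\right) 24 = 2 \cdot 4 \left(-42 + 4\right) 24 = 2 \cdot 4 \left(-38\right) 24 = \left(-304\right) 24 = -7296$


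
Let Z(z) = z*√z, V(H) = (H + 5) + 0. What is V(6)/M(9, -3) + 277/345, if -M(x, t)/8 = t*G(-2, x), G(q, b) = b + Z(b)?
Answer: 81041/99360 ≈ 0.81563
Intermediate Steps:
V(H) = 5 + H (V(H) = (5 + H) + 0 = 5 + H)
Z(z) = z^(3/2)
G(q, b) = b + b^(3/2)
M(x, t) = -8*t*(x + x^(3/2))
V(6)/M(9, -3) + 277/345 = (5 + 6)/((-8*(-3)*(9 + 9^(3/2)))) + 277/345 = 11/((-8*(-3)*(9 + 27))) + 277*(1/345) = 11/((-8*(-3)*36)) + 277/345 = 11/864 + 277/345 = 81041/99360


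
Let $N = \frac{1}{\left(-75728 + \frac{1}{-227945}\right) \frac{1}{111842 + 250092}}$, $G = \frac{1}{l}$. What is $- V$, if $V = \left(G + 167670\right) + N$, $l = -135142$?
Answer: $- \frac{391128879691494205119}{2332796738027462} \approx -1.6767 \cdot 10^{5}$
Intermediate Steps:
$G = - \frac{1}{135142}$ ($G = \frac{1}{-135142} = - \frac{1}{135142} \approx -7.3996 \cdot 10^{-6}$)
$N = - \frac{82501045630}{17261818961}$ ($N = \frac{1}{\left(-75728 - \frac{1}{227945}\right) \frac{1}{361934}} = \frac{1}{\left(- \frac{17261818961}{227945}\right) \frac{1}{361934}} = \frac{1}{- \frac{17261818961}{82501045630}} = - \frac{82501045630}{17261818961} \approx -4.7794$)
$V = \frac{391128879691494205119}{2332796738027462}$ ($V = \left(- \frac{1}{135142} + 167670\right) - \frac{82501045630}{17261818961} = \frac{22659259139}{135142} - \frac{82501045630}{17261818961} = \frac{391128879691494205119}{2332796738027462} \approx 1.6767 \cdot 10^{5}$)
$- V = \left(-1\right) \frac{391128879691494205119}{2332796738027462} = - \frac{391128879691494205119}{2332796738027462}$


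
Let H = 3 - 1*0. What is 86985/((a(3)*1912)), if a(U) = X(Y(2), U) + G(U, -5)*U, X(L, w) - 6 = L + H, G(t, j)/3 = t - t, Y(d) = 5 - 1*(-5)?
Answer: 86985/36328 ≈ 2.3944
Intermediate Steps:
Y(d) = 10 (Y(d) = 5 + 5 = 10)
G(t, j) = 0 (G(t, j) = 3*(t - t) = 3*0 = 0)
H = 3 (H = 3 + 0 = 3)
X(L, w) = 9 + L (X(L, w) = 6 + (L + 3) = 6 + (3 + L) = 9 + L)
a(U) = 19 (a(U) = (9 + 10) + 0*U = 19 + 0 = 19)
86985/((a(3)*1912)) = 86985/((19*1912)) = 86985/36328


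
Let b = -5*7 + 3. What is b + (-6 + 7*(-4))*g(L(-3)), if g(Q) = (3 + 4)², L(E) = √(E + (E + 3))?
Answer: -1698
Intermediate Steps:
b = -32 (b = -35 + 3 = -32)
L(E) = √(3 + 2*E) (L(E) = √(E + (3 + E)) = √(3 + 2*E))
g(Q) = 49 (g(Q) = 7² = 49)
b + (-6 + 7*(-4))*g(L(-3)) = -32 + (-6 + 7*(-4))*49 = -32 + (-6 - 28)*49 = -32 - 34*49 = -32 - 1666 = -1698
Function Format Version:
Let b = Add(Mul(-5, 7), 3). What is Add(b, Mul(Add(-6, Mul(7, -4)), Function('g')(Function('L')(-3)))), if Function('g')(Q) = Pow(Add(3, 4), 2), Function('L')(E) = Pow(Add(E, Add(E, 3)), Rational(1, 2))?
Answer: -1698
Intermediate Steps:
b = -32 (b = Add(-35, 3) = -32)
Function('L')(E) = Pow(Add(3, Mul(2, E)), Rational(1, 2)) (Function('L')(E) = Pow(Add(E, Add(3, E)), Rational(1, 2)) = Pow(Add(3, Mul(2, E)), Rational(1, 2)))
Function('g')(Q) = 49 (Function('g')(Q) = Pow(7, 2) = 49)
Add(b, Mul(Add(-6, Mul(7, -4)), Function('g')(Function('L')(-3)))) = Add(-32, Mul(Add(-6, Mul(7, -4)), 49)) = Add(-32, Mul(Add(-6, -28), 49)) = Add(-32, Mul(-34, 49)) = Add(-32, -1666) = -1698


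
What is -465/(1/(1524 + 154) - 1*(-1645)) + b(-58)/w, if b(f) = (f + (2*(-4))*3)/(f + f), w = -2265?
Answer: -102617242651/362622056070 ≈ -0.28299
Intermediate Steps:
b(f) = (-24 + f)/(2*f) (b(f) = (f - 8*3)/((2*f)) = (f - 24)*(1/(2*f)) = (-24 + f)*(1/(2*f)) = (-24 + f)/(2*f))
-465/(1/(1524 + 154) - 1*(-1645)) + b(-58)/w = -465/(1/(1524 + 154) - 1*(-1645)) + ((½)*(-24 - 58)/(-58))/(-2265) = -465/(1/1678 + 1645) + ((½)*(-1/58)*(-82))*(-1/2265) = -465/(1/1678 + 1645) + (41/58)*(-1/2265) = -465/2760311/1678 - 41/131370 = -465*1678/2760311 - 41/131370 = -780270/2760311 - 41/131370 = -102617242651/362622056070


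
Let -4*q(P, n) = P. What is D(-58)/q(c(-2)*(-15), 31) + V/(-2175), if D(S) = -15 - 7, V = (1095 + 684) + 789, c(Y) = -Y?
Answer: -8948/2175 ≈ -4.1140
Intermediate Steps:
V = 2568 (V = 1779 + 789 = 2568)
D(S) = -22
q(P, n) = -P/4
D(-58)/q(c(-2)*(-15), 31) + V/(-2175) = -22/((-(-1*(-2))*(-15)/4)) + 2568/(-2175) = -22/((-(-15)/2)) + 2568*(-1/2175) = -22/((-¼*(-30))) - 856/725 = -22/15/2 - 856/725 = -22*2/15 - 856/725 = -44/15 - 856/725 = -8948/2175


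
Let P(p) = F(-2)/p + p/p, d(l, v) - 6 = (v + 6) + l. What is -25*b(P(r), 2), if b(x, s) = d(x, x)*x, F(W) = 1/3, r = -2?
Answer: -5125/18 ≈ -284.72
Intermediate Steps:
d(l, v) = 12 + l + v (d(l, v) = 6 + ((v + 6) + l) = 6 + ((6 + v) + l) = 6 + (6 + l + v) = 12 + l + v)
F(W) = 1/3
P(p) = 1 + 1/(3*p) (P(p) = 1/(3*p) + p/p = 1/(3*p) + 1 = 1 + 1/(3*p))
b(x, s) = x*(12 + 2*x) (b(x, s) = (12 + x + x)*x = (12 + 2*x)*x = x*(12 + 2*x))
-25*b(P(r), 2) = -50*(1/3 - 2)/(-2)*(6 + (1/3 - 2)/(-2)) = -50*(-1/2*(-5/3))*(6 - 1/2*(-5/3)) = -50*5*(6 + 5/6)/6 = -50*5*41/(6*6) = -25*205/18 = -5125/18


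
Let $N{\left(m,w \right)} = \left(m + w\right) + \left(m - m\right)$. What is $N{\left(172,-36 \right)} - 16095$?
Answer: $-15959$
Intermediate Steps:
$N{\left(m,w \right)} = m + w$ ($N{\left(m,w \right)} = \left(m + w\right) + 0 = m + w$)
$N{\left(172,-36 \right)} - 16095 = \left(172 - 36\right) - 16095 = 136 - 16095 = -15959$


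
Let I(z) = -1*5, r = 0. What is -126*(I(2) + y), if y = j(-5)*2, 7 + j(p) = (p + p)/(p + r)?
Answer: 1890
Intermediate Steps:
j(p) = -5 (j(p) = -7 + (p + p)/(p + 0) = -7 + (2*p)/p = -7 + 2 = -5)
I(z) = -5
y = -10 (y = -5*2 = -10)
-126*(I(2) + y) = -126*(-5 - 10) = -126*(-15) = 1890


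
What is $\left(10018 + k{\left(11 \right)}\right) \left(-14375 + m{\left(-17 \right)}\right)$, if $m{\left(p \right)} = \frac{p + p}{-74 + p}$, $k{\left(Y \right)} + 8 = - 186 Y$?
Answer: $- \frac{10417636724}{91} \approx -1.1448 \cdot 10^{8}$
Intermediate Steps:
$k{\left(Y \right)} = -8 - 186 Y$
$m{\left(p \right)} = \frac{2 p}{-74 + p}$
$\left(10018 + k{\left(11 \right)}\right) \left(-14375 + m{\left(-17 \right)}\right) = \left(10018 - 2054\right) \left(-14375 + 2 \left(-17\right) \frac{1}{-74 - 17}\right) = \left(10018 - 2054\right) \left(-14375 + 2 \left(-17\right) \frac{1}{-91}\right) = \left(10018 - 2054\right) \left(-14375 + 2 \left(-17\right) \left(- \frac{1}{91}\right)\right) = 7964 \left(-14375 + \frac{34}{91}\right) = 7964 \left(- \frac{1308091}{91}\right) = - \frac{10417636724}{91}$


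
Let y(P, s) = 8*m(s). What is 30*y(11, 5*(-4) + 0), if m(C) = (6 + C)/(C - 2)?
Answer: 1680/11 ≈ 152.73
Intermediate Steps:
m(C) = (6 + C)/(-2 + C)
y(P, s) = 8*(6 + s)/(-2 + s) (y(P, s) = 8*((6 + s)/(-2 + s)) = 8*(6 + s)/(-2 + s))
30*y(11, 5*(-4) + 0) = 30*(8*(6 + (5*(-4) + 0))/(-2 + (5*(-4) + 0))) = 30*(8*(6 + (-20 + 0))/(-2 + (-20 + 0))) = 30*(8*(6 - 20)/(-2 - 20)) = 30*(8*(-14)/(-22)) = 30*(8*(-1/22)*(-14)) = 30*(56/11) = 1680/11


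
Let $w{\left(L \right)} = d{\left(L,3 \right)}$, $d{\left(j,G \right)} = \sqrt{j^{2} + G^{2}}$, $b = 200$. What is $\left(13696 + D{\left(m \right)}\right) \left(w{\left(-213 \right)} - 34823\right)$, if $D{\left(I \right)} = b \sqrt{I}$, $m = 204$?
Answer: $- 16 \left(856 + 25 \sqrt{51}\right) \left(34823 - 3 \sqrt{5042}\right) \approx -5.7288 \cdot 10^{8}$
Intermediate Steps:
$d{\left(j,G \right)} = \sqrt{G^{2} + j^{2}}$
$w{\left(L \right)} = \sqrt{9 + L^{2}}$ ($w{\left(L \right)} = \sqrt{3^{2} + L^{2}} = \sqrt{9 + L^{2}}$)
$D{\left(I \right)} = 200 \sqrt{I}$
$\left(13696 + D{\left(m \right)}\right) \left(w{\left(-213 \right)} - 34823\right) = \left(13696 + 200 \sqrt{204}\right) \left(\sqrt{9 + \left(-213\right)^{2}} - 34823\right) = \left(13696 + 200 \cdot 2 \sqrt{51}\right) \left(\sqrt{9 + 45369} - 34823\right) = \left(13696 + 400 \sqrt{51}\right) \left(\sqrt{45378} - 34823\right) = \left(13696 + 400 \sqrt{51}\right) \left(3 \sqrt{5042} - 34823\right) = \left(13696 + 400 \sqrt{51}\right) \left(-34823 + 3 \sqrt{5042}\right) = \left(-34823 + 3 \sqrt{5042}\right) \left(13696 + 400 \sqrt{51}\right)$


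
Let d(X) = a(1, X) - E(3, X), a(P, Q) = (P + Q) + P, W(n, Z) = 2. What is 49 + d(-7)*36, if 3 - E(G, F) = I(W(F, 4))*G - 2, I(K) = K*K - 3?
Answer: -203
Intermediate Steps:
I(K) = -3 + K**2 (I(K) = K**2 - 3 = -3 + K**2)
a(P, Q) = Q + 2*P
E(G, F) = 5 - G (E(G, F) = 3 - ((-3 + 2**2)*G - 2) = 3 - ((-3 + 4)*G - 2) = 3 - (1*G - 2) = 3 - (G - 2) = 3 - (-2 + G) = 3 + (2 - G) = 5 - G)
d(X) = X (d(X) = (X + 2*1) - (5 - 1*3) = (X + 2) - (5 - 3) = (2 + X) - 1*2 = (2 + X) - 2 = X)
49 + d(-7)*36 = 49 - 7*36 = 49 - 252 = -203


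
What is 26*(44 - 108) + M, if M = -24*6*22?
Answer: -4832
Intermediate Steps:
M = -3168 (M = -144*22 = -3168)
26*(44 - 108) + M = 26*(44 - 108) - 3168 = 26*(-64) - 3168 = -1664 - 3168 = -4832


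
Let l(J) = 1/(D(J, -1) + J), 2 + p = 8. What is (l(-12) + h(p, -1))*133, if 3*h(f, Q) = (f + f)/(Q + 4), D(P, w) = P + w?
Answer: 12901/75 ≈ 172.01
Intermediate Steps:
p = 6 (p = -2 + 8 = 6)
h(f, Q) = 2*f/(3*(4 + Q)) (h(f, Q) = ((f + f)/(Q + 4))/3 = ((2*f)/(4 + Q))/3 = (2*f/(4 + Q))/3 = 2*f/(3*(4 + Q)))
l(J) = 1/(-1 + 2*J) (l(J) = 1/((J - 1) + J) = 1/((-1 + J) + J) = 1/(-1 + 2*J))
(l(-12) + h(p, -1))*133 = (1/(-1 + 2*(-12)) + (⅔)*6/(4 - 1))*133 = (1/(-1 - 24) + (⅔)*6/3)*133 = (1/(-25) + (⅔)*6*(⅓))*133 = (-1/25 + 4/3)*133 = (97/75)*133 = 12901/75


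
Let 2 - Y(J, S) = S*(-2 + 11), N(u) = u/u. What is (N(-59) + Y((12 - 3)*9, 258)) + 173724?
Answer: 171405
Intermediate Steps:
N(u) = 1
Y(J, S) = 2 - 9*S (Y(J, S) = 2 - S*(-2 + 11) = 2 - S*9 = 2 - 9*S)
(N(-59) + Y((12 - 3)*9, 258)) + 173724 = (1 + (2 - 9*258)) + 173724 = (1 + (2 - 2322)) + 173724 = (1 - 2320) + 173724 = -2319 + 173724 = 171405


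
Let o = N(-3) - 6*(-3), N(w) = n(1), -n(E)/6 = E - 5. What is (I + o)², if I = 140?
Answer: 33124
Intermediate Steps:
n(E) = 30 - 6*E (n(E) = -6*(E - 5) = -6*(-5 + E) = 30 - 6*E)
N(w) = 24 (N(w) = 30 - 6*1 = 30 - 6 = 24)
o = 42 (o = 24 - 6*(-3) = 24 + 18 = 42)
(I + o)² = (140 + 42)² = 182² = 33124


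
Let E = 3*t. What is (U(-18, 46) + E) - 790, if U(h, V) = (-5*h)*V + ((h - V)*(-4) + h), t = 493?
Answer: 5067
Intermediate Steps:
E = 1479 (E = 3*493 = 1479)
U(h, V) = -3*h + 4*V - 5*V*h (U(h, V) = -5*V*h + ((-4*h + 4*V) + h) = -5*V*h + (-3*h + 4*V) = -3*h + 4*V - 5*V*h)
(U(-18, 46) + E) - 790 = ((-3*(-18) + 4*46 - 5*46*(-18)) + 1479) - 790 = ((54 + 184 + 4140) + 1479) - 790 = (4378 + 1479) - 790 = 5857 - 790 = 5067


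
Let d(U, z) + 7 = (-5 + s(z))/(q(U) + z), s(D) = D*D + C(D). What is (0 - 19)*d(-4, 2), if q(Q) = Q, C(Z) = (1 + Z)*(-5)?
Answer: -19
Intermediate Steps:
C(Z) = -5 - 5*Z
s(D) = -5 + D² - 5*D (s(D) = D*D + (-5 - 5*D) = D² + (-5 - 5*D) = -5 + D² - 5*D)
d(U, z) = -7 + (-10 + z² - 5*z)/(U + z) (d(U, z) = -7 + (-5 + (-5 + z² - 5*z))/(U + z) = -7 + (-10 + z² - 5*z)/(U + z))
(0 - 19)*d(-4, 2) = (0 - 19)*((-10 + 2² - 12*2 - 7*(-4))/(-4 + 2)) = -19*(-10 + 4 - 24 + 28)/(-2) = -(-19)*(-2)/2 = -19*1 = -19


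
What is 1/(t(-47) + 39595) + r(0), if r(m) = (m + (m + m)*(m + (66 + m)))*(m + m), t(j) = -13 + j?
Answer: 1/39535 ≈ 2.5294e-5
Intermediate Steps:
r(m) = 2*m*(m + 2*m*(66 + 2*m)) (r(m) = (m + (2*m)*(66 + 2*m))*(2*m) = (m + 2*m*(66 + 2*m))*(2*m) = 2*m*(m + 2*m*(66 + 2*m)))
1/(t(-47) + 39595) + r(0) = 1/((-13 - 47) + 39595) + 0**2*(266 + 8*0) = 1/(-60 + 39595) + 0*(266 + 0) = 1/39535 + 0*266 = 1/39535 + 0 = 1/39535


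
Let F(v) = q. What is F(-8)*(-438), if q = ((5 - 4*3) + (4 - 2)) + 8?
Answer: -1314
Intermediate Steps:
q = 3 (q = ((5 - 12) + 2) + 8 = (-7 + 2) + 8 = -5 + 8 = 3)
F(v) = 3
F(-8)*(-438) = 3*(-438) = -1314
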